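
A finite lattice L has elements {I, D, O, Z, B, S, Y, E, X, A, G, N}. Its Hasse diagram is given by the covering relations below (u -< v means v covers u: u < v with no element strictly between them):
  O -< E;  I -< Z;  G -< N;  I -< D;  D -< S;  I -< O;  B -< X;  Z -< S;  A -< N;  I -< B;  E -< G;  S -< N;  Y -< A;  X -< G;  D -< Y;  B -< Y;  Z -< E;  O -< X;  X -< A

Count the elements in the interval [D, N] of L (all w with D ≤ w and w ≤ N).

The interval [D, N] = {A, D, N, S, Y}, which has 5 elements.

5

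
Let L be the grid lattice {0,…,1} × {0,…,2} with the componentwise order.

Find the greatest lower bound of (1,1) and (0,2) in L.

In a product of chains, the meet is componentwise min, giving (0,1).

(0,1)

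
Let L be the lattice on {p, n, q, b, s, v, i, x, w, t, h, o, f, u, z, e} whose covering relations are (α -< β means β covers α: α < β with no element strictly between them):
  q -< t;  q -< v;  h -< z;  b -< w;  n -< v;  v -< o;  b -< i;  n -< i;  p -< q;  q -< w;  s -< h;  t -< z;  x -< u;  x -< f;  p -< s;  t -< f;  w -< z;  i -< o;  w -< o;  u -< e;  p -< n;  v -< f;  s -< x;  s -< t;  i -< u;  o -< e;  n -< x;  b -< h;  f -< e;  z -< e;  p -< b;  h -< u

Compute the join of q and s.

t

Common upper bounds of {q, s}: e, f, t, z.
The least among these is t.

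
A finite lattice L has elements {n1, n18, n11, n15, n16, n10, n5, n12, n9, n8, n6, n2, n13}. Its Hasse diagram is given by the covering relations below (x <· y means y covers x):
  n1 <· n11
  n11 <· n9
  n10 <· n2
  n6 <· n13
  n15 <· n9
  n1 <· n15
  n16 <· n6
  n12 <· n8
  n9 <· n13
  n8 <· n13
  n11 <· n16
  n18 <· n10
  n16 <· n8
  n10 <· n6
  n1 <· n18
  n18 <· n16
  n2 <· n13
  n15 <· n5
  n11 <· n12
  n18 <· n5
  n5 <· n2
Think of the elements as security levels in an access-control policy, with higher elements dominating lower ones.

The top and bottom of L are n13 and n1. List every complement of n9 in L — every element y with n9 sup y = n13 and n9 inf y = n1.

n10, n18

Need y with n9 ∨ y = n13 and n9 ∧ y = n1.
Checking each element gives: n10, n18.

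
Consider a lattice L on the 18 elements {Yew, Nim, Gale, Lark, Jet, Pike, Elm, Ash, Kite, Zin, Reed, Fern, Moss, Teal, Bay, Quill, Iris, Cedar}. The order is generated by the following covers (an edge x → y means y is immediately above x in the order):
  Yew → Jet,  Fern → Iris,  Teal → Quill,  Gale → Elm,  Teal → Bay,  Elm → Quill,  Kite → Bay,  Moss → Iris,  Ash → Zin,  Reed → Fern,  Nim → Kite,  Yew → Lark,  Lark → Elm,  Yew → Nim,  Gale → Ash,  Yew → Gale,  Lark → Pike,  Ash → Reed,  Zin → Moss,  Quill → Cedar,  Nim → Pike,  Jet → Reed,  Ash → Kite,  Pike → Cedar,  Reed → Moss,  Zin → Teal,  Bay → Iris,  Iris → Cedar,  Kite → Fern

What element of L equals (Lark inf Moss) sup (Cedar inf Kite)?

Lark ∧ Moss = Yew
Cedar ∧ Kite = Kite
Yew ∨ Kite = Kite

Kite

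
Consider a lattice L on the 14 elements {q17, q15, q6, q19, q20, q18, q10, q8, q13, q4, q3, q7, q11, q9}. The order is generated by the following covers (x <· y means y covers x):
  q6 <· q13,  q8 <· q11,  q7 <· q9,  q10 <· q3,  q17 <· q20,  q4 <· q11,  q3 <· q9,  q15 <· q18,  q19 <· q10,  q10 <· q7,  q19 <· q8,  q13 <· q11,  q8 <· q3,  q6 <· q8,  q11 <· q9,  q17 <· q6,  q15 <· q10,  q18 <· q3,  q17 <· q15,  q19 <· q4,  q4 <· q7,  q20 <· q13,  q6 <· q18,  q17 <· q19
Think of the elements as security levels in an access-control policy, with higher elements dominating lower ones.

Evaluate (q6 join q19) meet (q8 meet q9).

q8

q6 ∨ q19 = q8
q8 ∧ q9 = q8
q8 ∧ q8 = q8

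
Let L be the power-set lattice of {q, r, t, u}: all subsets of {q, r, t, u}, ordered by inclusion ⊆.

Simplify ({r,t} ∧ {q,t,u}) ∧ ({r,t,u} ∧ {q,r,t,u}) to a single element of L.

{t}

{r,t} ∧ {q,t,u} = {t}
{r,t,u} ∧ {q,r,t,u} = {r,t,u}
{t} ∧ {r,t,u} = {t}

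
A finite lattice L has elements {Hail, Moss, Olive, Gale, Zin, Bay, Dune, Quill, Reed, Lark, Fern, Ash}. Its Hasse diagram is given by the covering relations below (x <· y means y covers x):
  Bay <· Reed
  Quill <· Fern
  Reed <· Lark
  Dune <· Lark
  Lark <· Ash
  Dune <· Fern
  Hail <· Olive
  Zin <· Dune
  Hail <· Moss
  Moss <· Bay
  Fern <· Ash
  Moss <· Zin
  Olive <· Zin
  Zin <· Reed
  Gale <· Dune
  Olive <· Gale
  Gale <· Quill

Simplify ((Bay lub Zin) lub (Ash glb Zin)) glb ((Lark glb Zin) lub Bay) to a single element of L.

Reed

Bay ∨ Zin = Reed
Ash ∧ Zin = Zin
Reed ∨ Zin = Reed
Lark ∧ Zin = Zin
Zin ∨ Bay = Reed
Reed ∧ Reed = Reed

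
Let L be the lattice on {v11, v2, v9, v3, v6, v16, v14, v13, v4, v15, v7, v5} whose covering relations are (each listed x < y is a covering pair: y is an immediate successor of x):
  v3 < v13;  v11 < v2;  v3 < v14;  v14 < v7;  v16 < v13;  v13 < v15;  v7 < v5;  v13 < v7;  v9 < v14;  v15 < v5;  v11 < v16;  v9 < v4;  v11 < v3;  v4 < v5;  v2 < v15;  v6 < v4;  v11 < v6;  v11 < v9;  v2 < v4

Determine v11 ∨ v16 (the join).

v16

Common upper bounds of {v11, v16}: v13, v15, v16, v5, v7.
The least among these is v16.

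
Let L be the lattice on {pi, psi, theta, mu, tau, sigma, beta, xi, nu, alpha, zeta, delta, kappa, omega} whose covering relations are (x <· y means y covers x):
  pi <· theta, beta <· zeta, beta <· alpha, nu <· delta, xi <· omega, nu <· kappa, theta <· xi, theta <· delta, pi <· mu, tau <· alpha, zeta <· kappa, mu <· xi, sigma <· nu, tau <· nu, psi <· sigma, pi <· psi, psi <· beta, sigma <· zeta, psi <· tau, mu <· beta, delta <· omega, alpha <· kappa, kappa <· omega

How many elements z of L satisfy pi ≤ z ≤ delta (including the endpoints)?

The interval [pi, delta] = {delta, nu, pi, psi, sigma, tau, theta}, which has 7 elements.

7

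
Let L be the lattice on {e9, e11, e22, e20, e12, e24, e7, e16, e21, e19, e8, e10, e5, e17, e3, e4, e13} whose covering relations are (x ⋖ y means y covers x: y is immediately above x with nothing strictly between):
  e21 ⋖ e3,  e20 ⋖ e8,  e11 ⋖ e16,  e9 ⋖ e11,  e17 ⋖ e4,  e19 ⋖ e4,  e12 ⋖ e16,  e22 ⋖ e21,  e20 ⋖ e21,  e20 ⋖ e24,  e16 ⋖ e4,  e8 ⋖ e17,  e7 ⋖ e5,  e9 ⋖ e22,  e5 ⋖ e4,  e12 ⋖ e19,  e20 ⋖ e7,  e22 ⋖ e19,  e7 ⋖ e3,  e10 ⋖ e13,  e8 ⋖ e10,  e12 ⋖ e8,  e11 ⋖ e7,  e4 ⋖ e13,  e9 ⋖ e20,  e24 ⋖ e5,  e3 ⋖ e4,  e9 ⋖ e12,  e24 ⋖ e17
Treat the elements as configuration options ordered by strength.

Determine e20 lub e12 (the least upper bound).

e8

Common upper bounds of {e20, e12}: e10, e13, e17, e4, e8.
The least among these is e8.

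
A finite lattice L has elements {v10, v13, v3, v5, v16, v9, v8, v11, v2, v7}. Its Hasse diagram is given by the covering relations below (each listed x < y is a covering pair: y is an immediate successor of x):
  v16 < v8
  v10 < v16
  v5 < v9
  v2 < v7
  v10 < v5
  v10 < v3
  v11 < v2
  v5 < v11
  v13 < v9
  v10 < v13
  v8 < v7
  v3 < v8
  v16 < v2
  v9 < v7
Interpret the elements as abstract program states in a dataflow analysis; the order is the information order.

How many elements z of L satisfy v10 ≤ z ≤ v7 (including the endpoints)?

The interval [v10, v7] = {v10, v11, v13, v16, v2, v3, v5, v7, v8, v9}, which has 10 elements.

10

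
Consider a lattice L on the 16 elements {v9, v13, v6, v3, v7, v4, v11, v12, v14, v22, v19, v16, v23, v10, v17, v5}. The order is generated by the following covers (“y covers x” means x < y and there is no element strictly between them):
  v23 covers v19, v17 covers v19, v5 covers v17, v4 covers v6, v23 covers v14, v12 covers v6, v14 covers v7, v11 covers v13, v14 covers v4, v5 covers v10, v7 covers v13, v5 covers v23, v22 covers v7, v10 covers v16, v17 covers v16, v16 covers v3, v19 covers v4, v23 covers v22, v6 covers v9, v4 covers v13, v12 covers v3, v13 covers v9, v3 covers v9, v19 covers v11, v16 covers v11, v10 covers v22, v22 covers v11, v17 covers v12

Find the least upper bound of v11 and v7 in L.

Common upper bounds of {v11, v7}: v10, v22, v23, v5.
The least among these is v22.

v22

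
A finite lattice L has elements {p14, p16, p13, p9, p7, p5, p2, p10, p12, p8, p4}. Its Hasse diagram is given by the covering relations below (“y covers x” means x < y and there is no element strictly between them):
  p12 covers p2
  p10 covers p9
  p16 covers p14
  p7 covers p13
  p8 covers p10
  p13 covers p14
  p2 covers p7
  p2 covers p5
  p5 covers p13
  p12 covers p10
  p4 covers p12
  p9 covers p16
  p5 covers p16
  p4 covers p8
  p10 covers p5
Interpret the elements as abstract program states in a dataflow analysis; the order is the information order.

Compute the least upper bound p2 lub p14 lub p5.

Common upper bounds of {p2, p14, p5}: p12, p2, p4.
The least among these is p2.

p2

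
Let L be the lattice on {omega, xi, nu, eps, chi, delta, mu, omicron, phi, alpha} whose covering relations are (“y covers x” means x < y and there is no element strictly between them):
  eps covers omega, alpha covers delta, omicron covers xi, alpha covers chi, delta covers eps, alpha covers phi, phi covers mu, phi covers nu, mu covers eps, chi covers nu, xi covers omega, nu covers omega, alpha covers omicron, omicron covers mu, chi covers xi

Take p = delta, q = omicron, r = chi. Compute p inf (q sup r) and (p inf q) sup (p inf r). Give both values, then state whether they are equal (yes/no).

delta; eps; no

q sup r = alpha, so p inf (q sup r) = delta inf alpha = delta.
p inf q = eps and p inf r = omega, so (p inf q) sup (p inf r) = eps sup omega = eps.
Equal: no.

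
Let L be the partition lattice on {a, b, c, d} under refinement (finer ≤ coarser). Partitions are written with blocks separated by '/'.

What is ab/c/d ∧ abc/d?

ab/c/d

Common lower bounds of {ab/c/d, abc/d}: a/b/c/d, ab/c/d.
The greatest among these is ab/c/d.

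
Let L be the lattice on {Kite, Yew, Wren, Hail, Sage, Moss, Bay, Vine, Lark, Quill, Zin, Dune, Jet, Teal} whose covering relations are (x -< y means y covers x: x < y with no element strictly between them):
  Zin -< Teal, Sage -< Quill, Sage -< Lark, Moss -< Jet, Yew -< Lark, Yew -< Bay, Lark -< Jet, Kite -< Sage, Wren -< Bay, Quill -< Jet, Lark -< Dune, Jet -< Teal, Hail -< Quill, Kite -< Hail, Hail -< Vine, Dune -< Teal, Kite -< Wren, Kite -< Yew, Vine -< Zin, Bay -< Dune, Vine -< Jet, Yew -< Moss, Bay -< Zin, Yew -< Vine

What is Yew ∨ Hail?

Vine

Common upper bounds of {Yew, Hail}: Jet, Teal, Vine, Zin.
The least among these is Vine.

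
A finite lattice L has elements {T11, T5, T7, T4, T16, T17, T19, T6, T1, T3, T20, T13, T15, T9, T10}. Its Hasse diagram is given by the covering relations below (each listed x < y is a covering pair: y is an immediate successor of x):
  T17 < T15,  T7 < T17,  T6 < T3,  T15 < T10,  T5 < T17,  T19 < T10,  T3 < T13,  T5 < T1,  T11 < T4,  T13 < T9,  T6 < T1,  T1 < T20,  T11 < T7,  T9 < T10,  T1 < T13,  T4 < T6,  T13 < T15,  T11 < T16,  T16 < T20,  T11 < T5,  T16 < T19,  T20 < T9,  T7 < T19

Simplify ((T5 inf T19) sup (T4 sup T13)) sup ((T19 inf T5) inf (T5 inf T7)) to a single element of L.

T5 ∧ T19 = T11
T4 ∨ T13 = T13
T11 ∨ T13 = T13
T19 ∧ T5 = T11
T5 ∧ T7 = T11
T11 ∧ T11 = T11
T13 ∨ T11 = T13

T13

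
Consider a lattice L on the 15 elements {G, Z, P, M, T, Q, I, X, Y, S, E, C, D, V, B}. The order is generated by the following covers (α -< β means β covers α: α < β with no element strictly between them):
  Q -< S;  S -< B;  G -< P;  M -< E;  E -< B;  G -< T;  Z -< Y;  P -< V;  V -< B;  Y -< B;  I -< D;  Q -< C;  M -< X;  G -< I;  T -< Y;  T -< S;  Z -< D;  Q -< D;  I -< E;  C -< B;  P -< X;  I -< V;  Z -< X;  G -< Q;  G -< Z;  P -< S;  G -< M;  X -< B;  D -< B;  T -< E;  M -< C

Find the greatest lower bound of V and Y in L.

Common lower bounds of {V, Y}: G.
The greatest among these is G.

G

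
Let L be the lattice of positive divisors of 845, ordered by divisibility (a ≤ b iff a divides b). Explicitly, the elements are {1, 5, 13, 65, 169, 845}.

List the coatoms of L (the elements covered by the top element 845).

169, 65

The coatoms are exactly the elements covered by 845: 169, 65.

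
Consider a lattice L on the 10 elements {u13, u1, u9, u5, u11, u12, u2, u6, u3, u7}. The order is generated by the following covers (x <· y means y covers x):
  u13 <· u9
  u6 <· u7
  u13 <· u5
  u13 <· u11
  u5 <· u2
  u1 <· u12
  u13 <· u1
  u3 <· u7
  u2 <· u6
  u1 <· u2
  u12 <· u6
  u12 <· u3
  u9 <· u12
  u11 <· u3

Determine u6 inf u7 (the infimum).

u6

Common lower bounds of {u6, u7}: u1, u12, u13, u2, u5, u6, u9.
The greatest among these is u6.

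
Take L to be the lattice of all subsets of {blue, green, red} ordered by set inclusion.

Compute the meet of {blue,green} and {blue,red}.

Under ⊆, meet is intersection: {blue,green} ∩ {blue,red} = {blue}.

{blue}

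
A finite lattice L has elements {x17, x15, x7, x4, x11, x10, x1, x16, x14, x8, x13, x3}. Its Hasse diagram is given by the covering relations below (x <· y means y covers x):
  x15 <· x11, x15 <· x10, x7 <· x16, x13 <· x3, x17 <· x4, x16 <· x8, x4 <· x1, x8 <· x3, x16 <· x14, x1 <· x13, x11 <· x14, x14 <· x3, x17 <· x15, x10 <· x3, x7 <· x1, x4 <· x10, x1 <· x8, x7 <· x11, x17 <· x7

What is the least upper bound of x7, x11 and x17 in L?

x11

Common upper bounds of {x7, x11, x17}: x11, x14, x3.
The least among these is x11.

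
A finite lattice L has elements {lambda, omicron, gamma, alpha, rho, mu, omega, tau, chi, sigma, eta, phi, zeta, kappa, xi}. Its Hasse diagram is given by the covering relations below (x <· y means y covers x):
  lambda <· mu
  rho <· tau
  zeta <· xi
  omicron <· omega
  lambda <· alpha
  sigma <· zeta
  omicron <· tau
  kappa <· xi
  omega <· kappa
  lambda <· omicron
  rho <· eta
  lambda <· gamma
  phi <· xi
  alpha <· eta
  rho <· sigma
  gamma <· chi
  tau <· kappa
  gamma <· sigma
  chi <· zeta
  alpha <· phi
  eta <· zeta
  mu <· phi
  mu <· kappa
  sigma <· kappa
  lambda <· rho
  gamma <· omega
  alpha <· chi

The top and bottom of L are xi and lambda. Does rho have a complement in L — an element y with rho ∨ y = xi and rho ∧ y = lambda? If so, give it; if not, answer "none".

Need y with rho ∨ y = xi and rho ∧ y = lambda.
Checking each element gives: phi.

phi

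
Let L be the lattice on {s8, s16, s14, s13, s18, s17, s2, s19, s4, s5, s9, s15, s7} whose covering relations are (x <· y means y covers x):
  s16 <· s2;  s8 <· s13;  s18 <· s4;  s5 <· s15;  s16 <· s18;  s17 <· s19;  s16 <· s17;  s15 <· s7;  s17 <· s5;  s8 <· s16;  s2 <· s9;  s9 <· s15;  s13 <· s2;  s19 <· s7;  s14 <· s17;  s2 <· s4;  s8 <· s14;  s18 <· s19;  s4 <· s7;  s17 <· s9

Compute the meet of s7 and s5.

s5

Common lower bounds of {s7, s5}: s14, s16, s17, s5, s8.
The greatest among these is s5.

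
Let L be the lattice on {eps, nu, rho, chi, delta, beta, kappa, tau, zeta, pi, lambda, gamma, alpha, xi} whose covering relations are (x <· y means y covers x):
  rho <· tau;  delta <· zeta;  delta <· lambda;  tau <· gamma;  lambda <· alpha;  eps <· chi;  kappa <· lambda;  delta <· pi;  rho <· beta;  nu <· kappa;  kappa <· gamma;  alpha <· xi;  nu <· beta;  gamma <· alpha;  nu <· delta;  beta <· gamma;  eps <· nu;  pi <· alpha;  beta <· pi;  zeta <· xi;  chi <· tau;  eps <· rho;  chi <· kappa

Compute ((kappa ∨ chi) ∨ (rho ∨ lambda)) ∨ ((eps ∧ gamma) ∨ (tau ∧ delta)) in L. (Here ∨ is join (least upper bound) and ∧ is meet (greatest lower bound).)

kappa ∨ chi = kappa
rho ∨ lambda = alpha
kappa ∨ alpha = alpha
eps ∧ gamma = eps
tau ∧ delta = eps
eps ∨ eps = eps
alpha ∨ eps = alpha

alpha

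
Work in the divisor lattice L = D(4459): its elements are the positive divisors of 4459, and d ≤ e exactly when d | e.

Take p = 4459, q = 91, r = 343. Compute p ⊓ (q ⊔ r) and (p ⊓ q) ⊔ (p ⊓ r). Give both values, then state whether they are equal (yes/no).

q ⊔ r = 4459, so p ⊓ (q ⊔ r) = 4459 ⊓ 4459 = 4459.
p ⊓ q = 91 and p ⊓ r = 343, so (p ⊓ q) ⊔ (p ⊓ r) = 91 ⊔ 343 = 4459.
Equal: yes.

4459; 4459; yes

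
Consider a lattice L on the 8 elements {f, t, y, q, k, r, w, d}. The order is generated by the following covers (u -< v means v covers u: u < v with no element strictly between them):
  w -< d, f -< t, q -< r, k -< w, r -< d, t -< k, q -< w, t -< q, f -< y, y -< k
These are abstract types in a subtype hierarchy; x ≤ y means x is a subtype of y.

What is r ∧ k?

Common lower bounds of {r, k}: f, t.
The greatest among these is t.

t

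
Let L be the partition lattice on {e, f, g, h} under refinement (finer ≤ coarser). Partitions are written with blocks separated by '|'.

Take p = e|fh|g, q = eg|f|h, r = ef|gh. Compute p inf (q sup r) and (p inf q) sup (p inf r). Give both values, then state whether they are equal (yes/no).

e|fh|g; e|f|g|h; no

q sup r = efgh, so p inf (q sup r) = e|fh|g inf efgh = e|fh|g.
p inf q = e|f|g|h and p inf r = e|f|g|h, so (p inf q) sup (p inf r) = e|f|g|h sup e|f|g|h = e|f|g|h.
Equal: no.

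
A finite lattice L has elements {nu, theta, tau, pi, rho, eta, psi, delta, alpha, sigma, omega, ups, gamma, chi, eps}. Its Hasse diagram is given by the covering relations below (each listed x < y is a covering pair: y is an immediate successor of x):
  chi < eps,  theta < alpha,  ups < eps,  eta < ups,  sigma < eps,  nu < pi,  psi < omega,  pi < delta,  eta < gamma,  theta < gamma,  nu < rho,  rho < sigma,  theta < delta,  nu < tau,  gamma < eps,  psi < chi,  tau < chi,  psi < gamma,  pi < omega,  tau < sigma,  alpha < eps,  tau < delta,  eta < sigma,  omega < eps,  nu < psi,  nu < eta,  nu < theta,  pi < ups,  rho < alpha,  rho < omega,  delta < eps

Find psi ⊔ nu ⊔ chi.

chi

Common upper bounds of {psi, nu, chi}: chi, eps.
The least among these is chi.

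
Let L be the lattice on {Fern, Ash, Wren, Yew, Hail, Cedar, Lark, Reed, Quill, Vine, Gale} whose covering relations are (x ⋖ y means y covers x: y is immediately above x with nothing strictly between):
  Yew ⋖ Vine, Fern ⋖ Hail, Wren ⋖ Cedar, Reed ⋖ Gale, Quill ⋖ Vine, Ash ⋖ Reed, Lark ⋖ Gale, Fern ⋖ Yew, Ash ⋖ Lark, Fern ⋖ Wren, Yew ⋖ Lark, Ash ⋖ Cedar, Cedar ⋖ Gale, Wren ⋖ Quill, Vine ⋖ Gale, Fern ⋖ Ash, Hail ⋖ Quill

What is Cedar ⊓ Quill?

Common lower bounds of {Cedar, Quill}: Fern, Wren.
The greatest among these is Wren.

Wren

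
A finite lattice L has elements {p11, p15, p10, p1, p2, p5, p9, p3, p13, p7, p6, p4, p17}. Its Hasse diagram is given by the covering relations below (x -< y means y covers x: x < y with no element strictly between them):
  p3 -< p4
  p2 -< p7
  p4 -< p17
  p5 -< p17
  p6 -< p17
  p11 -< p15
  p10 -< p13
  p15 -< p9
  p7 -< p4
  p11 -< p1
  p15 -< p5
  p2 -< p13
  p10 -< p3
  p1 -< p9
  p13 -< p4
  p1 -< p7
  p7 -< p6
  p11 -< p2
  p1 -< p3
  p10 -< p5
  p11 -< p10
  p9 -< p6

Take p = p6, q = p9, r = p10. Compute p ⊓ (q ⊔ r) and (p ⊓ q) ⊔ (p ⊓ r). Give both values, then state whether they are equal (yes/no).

p6; p9; no

q ⊔ r = p17, so p ⊓ (q ⊔ r) = p6 ⊓ p17 = p6.
p ⊓ q = p9 and p ⊓ r = p11, so (p ⊓ q) ⊔ (p ⊓ r) = p9 ⊔ p11 = p9.
Equal: no.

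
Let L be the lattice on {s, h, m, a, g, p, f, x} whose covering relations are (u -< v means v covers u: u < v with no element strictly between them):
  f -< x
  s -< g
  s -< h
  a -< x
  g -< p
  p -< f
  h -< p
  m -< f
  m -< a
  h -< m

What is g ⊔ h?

Common upper bounds of {g, h}: f, p, x.
The least among these is p.

p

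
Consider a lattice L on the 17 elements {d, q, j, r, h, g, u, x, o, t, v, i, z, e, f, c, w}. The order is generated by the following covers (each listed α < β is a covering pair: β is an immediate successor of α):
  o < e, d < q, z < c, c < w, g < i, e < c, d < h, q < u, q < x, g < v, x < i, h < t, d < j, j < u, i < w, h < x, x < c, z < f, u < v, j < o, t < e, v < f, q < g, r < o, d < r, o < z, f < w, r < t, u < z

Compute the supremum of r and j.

Common upper bounds of {r, j}: c, e, f, o, w, z.
The least among these is o.

o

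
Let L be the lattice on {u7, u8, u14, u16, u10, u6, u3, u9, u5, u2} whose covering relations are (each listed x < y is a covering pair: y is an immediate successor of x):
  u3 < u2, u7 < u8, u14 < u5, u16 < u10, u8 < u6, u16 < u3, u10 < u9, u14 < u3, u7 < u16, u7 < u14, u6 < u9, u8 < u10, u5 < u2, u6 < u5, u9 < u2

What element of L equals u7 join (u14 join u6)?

u14 ∨ u6 = u5
u7 ∨ u5 = u5

u5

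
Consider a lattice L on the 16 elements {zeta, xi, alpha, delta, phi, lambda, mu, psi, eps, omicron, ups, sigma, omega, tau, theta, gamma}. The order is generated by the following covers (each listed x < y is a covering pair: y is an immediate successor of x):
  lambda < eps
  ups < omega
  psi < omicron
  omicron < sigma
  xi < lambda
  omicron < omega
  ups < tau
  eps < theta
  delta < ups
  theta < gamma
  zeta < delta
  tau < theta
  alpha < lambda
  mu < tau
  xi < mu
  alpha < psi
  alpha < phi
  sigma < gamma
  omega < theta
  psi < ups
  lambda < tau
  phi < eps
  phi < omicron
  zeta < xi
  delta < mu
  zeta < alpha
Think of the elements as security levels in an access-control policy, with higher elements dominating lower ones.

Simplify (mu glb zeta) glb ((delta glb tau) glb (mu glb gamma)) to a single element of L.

mu ∧ zeta = zeta
delta ∧ tau = delta
mu ∧ gamma = mu
delta ∧ mu = delta
zeta ∧ delta = zeta

zeta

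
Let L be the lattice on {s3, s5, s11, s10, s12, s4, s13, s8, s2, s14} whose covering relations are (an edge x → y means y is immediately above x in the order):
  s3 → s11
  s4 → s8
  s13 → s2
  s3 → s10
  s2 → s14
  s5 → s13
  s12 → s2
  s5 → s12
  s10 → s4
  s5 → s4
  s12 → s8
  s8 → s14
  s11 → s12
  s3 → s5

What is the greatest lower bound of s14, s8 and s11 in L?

s11

Common lower bounds of {s14, s8, s11}: s11, s3.
The greatest among these is s11.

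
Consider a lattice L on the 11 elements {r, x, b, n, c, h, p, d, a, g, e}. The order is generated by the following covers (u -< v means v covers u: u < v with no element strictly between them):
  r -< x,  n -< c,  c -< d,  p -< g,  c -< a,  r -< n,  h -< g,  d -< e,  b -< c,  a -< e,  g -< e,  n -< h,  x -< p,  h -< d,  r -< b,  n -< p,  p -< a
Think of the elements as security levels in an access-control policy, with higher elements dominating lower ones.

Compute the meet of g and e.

Common lower bounds of {g, e}: g, h, n, p, r, x.
The greatest among these is g.

g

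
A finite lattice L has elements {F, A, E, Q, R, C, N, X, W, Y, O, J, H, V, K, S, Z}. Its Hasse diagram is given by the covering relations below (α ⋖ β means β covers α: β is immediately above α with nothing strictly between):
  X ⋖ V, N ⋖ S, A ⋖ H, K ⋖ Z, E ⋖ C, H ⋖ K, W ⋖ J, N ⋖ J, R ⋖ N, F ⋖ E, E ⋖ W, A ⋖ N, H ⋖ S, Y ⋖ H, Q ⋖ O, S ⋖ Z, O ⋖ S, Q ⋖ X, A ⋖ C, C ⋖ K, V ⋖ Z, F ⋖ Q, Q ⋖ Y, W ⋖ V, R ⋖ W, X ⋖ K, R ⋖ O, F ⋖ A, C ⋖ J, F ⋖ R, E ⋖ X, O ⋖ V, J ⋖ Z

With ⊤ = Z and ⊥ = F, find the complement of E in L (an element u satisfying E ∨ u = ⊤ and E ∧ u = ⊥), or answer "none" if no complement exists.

Need u with E ∨ u = Z and E ∧ u = F.
Checking each element gives: S.

S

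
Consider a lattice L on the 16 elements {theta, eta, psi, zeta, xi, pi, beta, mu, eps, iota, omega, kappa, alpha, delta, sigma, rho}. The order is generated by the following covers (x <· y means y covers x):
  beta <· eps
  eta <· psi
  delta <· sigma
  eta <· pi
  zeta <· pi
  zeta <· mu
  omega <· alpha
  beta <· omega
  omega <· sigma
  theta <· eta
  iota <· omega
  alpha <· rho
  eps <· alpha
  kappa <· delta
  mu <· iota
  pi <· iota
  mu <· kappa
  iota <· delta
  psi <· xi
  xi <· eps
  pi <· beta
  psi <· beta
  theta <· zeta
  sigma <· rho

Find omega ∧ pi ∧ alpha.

pi

Common lower bounds of {omega, pi, alpha}: eta, pi, theta, zeta.
The greatest among these is pi.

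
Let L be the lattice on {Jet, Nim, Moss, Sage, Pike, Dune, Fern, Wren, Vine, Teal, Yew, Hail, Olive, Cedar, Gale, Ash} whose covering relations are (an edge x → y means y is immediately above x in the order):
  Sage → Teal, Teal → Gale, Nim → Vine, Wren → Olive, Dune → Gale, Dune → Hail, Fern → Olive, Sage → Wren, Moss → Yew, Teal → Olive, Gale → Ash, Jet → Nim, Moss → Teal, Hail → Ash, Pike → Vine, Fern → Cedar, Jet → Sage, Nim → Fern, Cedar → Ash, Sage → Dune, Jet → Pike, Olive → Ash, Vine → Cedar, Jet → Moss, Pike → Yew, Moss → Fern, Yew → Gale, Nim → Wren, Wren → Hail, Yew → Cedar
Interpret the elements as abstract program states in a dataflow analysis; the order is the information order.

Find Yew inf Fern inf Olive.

Common lower bounds of {Yew, Fern, Olive}: Jet, Moss.
The greatest among these is Moss.

Moss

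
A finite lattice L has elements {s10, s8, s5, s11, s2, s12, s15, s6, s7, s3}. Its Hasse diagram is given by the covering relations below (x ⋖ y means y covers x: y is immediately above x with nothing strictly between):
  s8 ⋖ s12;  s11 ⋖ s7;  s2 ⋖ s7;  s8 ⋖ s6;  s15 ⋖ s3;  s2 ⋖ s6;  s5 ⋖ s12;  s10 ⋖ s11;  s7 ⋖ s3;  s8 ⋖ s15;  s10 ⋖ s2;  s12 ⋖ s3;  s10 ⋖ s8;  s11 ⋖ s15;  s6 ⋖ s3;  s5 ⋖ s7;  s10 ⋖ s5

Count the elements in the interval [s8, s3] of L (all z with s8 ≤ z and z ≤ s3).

The interval [s8, s3] = {s12, s15, s3, s6, s8}, which has 5 elements.

5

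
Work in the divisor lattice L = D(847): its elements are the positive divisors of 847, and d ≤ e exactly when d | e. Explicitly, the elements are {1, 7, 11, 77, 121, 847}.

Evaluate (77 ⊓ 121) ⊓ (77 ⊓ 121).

77 ∧ 121 = 11
77 ∧ 121 = 11
11 ∧ 11 = 11

11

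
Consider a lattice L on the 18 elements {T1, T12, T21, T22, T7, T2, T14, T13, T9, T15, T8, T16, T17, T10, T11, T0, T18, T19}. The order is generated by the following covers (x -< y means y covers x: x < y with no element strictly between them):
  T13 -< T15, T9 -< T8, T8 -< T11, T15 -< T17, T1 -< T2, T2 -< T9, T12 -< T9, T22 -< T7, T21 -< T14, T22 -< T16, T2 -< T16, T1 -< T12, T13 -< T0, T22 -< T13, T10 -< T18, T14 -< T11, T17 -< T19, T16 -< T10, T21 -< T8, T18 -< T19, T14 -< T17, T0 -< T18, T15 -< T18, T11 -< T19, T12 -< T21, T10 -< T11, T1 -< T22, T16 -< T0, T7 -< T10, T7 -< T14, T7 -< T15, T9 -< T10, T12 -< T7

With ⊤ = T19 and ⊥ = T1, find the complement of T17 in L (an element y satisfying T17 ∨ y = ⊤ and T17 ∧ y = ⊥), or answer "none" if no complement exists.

T2

Need y with T17 ∨ y = T19 and T17 ∧ y = T1.
Checking each element gives: T2.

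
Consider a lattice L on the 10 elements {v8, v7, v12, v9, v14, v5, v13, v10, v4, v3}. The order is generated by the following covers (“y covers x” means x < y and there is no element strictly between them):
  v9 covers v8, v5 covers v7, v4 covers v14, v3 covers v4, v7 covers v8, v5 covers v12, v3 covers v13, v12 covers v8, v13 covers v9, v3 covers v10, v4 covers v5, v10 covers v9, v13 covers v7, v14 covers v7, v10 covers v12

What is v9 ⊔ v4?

v3

Common upper bounds of {v9, v4}: v3.
The least among these is v3.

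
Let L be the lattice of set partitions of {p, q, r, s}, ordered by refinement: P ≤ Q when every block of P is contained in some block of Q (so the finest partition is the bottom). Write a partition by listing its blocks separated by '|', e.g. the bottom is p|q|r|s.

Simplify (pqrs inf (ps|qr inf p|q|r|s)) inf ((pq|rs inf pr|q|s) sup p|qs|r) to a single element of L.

ps|qr ∧ p|q|r|s = p|q|r|s
pqrs ∧ p|q|r|s = p|q|r|s
pq|rs ∧ pr|q|s = p|q|r|s
p|q|r|s ∨ p|qs|r = p|qs|r
p|q|r|s ∧ p|qs|r = p|q|r|s

p|q|r|s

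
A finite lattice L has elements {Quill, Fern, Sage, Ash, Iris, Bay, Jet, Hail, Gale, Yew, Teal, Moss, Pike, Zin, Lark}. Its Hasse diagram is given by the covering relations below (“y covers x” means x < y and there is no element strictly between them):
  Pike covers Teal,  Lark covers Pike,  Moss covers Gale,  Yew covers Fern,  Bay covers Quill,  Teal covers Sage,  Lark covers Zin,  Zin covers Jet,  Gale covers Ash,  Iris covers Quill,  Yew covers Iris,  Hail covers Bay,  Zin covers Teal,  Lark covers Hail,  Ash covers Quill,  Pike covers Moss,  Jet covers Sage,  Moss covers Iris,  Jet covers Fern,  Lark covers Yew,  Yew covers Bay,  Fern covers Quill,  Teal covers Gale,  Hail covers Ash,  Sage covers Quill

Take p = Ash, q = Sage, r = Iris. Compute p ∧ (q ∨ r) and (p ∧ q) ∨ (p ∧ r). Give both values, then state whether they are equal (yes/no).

Ash; Quill; no

q ∨ r = Pike, so p ∧ (q ∨ r) = Ash ∧ Pike = Ash.
p ∧ q = Quill and p ∧ r = Quill, so (p ∧ q) ∨ (p ∧ r) = Quill ∨ Quill = Quill.
Equal: no.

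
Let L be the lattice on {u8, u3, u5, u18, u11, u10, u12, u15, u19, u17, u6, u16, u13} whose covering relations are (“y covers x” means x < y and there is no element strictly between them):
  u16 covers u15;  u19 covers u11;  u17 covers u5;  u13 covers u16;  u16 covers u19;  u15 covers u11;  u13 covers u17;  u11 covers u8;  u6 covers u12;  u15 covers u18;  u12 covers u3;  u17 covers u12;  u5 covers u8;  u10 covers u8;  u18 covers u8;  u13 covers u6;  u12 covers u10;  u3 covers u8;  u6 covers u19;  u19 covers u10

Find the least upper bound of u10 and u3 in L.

Common upper bounds of {u10, u3}: u12, u13, u17, u6.
The least among these is u12.

u12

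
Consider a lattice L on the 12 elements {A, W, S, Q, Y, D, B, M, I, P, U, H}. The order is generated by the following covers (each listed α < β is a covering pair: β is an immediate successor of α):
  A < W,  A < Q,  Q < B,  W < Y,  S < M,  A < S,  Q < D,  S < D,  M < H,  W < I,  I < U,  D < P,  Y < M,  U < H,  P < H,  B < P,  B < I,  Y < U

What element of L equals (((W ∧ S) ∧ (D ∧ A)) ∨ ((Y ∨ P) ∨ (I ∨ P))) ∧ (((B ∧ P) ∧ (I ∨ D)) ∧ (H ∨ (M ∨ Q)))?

B

W ∧ S = A
D ∧ A = A
A ∧ A = A
Y ∨ P = H
I ∨ P = H
H ∨ H = H
A ∨ H = H
B ∧ P = B
I ∨ D = H
B ∧ H = B
M ∨ Q = H
H ∨ H = H
B ∧ H = B
H ∧ B = B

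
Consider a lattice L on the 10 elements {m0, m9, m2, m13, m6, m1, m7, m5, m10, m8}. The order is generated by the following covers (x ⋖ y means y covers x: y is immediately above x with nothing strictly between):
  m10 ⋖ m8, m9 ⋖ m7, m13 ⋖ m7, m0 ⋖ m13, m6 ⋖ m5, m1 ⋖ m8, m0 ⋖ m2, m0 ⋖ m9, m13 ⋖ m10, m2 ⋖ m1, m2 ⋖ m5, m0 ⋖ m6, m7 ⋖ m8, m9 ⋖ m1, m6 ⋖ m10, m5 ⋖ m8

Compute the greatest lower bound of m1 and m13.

Common lower bounds of {m1, m13}: m0.
The greatest among these is m0.

m0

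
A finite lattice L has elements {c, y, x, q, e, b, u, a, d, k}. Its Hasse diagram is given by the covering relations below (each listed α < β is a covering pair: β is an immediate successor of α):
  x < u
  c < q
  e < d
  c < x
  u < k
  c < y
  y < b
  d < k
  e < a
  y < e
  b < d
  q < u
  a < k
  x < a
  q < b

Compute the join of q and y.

Common upper bounds of {q, y}: b, d, k.
The least among these is b.

b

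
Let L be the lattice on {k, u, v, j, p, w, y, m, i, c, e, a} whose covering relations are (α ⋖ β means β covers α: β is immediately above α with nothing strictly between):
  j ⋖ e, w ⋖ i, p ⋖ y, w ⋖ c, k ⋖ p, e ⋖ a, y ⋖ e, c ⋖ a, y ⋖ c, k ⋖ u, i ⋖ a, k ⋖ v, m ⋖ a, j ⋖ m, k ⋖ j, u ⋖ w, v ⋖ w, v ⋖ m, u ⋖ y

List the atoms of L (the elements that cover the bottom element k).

The atoms are exactly the elements that cover k: j, p, u, v.

j, p, u, v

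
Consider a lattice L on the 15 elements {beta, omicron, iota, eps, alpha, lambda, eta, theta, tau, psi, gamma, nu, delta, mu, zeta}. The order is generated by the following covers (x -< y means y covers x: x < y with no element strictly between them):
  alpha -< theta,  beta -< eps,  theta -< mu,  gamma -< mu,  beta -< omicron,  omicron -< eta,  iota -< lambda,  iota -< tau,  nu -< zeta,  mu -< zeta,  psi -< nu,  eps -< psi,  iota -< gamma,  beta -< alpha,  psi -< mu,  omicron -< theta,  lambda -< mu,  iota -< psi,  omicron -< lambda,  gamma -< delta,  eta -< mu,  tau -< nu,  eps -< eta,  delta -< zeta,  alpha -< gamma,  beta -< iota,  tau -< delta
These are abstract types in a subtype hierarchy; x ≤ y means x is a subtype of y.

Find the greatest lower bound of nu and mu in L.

Common lower bounds of {nu, mu}: beta, eps, iota, psi.
The greatest among these is psi.

psi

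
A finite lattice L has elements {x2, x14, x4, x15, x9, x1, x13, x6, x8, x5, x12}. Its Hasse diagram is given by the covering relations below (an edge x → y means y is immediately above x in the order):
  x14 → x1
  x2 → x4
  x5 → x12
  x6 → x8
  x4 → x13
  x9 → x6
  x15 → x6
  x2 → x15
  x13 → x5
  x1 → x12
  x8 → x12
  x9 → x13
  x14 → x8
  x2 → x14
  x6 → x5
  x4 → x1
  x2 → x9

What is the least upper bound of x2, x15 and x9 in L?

x6

Common upper bounds of {x2, x15, x9}: x12, x5, x6, x8.
The least among these is x6.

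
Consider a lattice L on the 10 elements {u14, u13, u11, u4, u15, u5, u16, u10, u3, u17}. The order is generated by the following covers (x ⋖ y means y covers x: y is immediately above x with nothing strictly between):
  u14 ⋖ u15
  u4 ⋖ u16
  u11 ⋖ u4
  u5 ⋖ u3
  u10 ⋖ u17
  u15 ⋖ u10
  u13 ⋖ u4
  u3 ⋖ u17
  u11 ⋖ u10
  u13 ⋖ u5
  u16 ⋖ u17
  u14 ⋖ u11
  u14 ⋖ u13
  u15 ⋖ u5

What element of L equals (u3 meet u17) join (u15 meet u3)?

u3

u3 ∧ u17 = u3
u15 ∧ u3 = u15
u3 ∨ u15 = u3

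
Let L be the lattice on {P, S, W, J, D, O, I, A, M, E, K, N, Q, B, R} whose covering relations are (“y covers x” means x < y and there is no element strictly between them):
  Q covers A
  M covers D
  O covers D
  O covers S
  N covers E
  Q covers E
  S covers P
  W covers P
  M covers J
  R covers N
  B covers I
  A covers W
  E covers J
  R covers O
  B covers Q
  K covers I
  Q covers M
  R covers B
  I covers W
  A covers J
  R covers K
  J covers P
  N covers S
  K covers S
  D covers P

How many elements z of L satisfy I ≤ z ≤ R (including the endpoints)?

The interval [I, R] = {B, I, K, R}, which has 4 elements.

4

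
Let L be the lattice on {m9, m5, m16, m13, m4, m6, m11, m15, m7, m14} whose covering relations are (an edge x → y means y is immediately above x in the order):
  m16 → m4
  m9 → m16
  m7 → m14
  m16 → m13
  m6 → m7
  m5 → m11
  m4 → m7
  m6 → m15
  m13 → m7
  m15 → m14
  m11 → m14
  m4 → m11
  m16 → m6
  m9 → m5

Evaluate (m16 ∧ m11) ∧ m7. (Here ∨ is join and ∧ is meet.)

m16

m16 ∧ m11 = m16
m16 ∧ m7 = m16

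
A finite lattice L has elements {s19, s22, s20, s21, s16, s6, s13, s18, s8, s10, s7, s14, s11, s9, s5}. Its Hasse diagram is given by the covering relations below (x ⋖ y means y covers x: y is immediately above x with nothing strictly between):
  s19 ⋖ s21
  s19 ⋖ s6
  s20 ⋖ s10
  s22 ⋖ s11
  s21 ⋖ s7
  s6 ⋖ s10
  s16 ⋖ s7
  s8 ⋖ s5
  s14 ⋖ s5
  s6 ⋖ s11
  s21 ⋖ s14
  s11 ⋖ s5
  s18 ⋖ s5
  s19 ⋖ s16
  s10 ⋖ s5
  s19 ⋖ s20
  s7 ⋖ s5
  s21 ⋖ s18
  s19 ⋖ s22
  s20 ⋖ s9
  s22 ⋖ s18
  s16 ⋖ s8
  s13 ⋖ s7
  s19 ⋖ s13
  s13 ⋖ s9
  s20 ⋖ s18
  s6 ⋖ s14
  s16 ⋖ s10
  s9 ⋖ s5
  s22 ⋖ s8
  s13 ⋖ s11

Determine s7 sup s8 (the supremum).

s5

Common upper bounds of {s7, s8}: s5.
The least among these is s5.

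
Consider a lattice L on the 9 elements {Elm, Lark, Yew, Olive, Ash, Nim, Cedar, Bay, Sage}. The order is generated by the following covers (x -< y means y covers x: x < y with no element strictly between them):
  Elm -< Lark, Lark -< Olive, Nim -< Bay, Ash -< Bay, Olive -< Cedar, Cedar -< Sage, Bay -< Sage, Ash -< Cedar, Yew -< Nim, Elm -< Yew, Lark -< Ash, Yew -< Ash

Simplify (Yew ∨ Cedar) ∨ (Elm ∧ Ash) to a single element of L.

Cedar

Yew ∨ Cedar = Cedar
Elm ∧ Ash = Elm
Cedar ∨ Elm = Cedar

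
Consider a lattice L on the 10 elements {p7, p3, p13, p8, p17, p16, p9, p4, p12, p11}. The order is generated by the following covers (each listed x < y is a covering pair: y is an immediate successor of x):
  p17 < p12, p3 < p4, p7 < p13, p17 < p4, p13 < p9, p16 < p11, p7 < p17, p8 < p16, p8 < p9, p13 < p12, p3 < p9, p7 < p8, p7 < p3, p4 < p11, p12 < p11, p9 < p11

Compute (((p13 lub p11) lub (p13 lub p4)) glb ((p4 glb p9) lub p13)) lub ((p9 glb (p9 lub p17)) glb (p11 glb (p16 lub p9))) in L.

p13 ∨ p11 = p11
p13 ∨ p4 = p11
p11 ∨ p11 = p11
p4 ∧ p9 = p3
p3 ∨ p13 = p9
p11 ∧ p9 = p9
p9 ∨ p17 = p11
p9 ∧ p11 = p9
p16 ∨ p9 = p11
p11 ∧ p11 = p11
p9 ∧ p11 = p9
p9 ∨ p9 = p9

p9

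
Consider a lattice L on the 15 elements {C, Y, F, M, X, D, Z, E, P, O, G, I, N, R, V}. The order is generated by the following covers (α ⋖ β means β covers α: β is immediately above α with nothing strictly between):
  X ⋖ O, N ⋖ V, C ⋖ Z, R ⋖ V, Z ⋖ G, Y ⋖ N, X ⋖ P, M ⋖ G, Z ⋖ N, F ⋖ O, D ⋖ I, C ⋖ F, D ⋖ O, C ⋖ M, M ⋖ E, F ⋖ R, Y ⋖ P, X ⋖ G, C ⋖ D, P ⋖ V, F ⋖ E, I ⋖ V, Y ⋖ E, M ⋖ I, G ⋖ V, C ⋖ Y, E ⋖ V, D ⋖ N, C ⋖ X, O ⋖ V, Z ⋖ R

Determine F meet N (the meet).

C

Common lower bounds of {F, N}: C.
The greatest among these is C.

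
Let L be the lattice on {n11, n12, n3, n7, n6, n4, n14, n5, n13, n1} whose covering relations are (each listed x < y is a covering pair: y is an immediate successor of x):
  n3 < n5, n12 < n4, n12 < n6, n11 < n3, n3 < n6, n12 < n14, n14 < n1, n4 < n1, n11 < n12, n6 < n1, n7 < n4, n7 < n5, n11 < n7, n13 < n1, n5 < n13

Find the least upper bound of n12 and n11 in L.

Common upper bounds of {n12, n11}: n1, n12, n14, n4, n6.
The least among these is n12.

n12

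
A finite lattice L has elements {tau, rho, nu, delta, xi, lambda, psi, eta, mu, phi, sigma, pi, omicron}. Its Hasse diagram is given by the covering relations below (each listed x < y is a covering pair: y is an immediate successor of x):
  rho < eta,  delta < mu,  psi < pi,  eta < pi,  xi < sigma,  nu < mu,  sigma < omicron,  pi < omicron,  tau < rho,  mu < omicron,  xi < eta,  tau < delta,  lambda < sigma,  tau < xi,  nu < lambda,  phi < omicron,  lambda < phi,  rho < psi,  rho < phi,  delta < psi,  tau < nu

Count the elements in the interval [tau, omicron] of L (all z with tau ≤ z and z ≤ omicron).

13

The interval [tau, omicron] = {delta, eta, lambda, mu, nu, omicron, phi, pi, psi, rho, sigma, tau, xi}, which has 13 elements.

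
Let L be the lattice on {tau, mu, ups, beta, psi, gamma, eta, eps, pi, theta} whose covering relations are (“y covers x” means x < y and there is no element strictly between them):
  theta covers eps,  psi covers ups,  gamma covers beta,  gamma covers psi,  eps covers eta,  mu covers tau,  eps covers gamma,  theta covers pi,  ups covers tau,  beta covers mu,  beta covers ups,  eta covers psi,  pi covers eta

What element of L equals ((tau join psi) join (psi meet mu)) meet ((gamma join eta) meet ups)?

tau ∨ psi = psi
psi ∧ mu = tau
psi ∨ tau = psi
gamma ∨ eta = eps
eps ∧ ups = ups
psi ∧ ups = ups

ups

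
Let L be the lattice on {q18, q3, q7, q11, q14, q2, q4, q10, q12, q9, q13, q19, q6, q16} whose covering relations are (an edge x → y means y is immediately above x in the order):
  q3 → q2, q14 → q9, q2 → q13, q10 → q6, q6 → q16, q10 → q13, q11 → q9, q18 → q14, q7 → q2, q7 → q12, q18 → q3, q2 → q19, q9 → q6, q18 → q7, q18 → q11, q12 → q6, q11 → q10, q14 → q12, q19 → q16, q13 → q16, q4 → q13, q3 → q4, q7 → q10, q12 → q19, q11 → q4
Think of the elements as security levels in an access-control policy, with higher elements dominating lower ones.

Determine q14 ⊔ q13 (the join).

q16

Common upper bounds of {q14, q13}: q16.
The least among these is q16.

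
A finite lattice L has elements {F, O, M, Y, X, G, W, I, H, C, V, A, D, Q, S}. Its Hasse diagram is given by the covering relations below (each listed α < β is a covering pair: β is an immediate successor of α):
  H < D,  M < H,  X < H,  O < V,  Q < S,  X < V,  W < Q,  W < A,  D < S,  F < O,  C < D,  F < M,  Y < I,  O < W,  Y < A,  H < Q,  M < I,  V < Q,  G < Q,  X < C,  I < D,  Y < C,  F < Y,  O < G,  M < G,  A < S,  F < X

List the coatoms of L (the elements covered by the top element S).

The coatoms are exactly the elements covered by S: A, D, Q.

A, D, Q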